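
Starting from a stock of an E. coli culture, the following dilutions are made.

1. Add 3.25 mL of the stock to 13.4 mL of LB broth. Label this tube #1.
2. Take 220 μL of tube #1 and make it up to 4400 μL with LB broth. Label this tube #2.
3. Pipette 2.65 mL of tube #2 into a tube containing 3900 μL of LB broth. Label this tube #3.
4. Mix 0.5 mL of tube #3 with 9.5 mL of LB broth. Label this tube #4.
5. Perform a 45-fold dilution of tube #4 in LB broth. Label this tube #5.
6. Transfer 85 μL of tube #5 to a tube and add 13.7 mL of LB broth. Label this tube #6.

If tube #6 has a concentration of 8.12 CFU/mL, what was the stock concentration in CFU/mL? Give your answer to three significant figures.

Step 1: 3.25 mL + 13.4 mL = 16.65 mL total → factor 16.65/3.25 = 5.1231
Step 2: 220 μL brought to 4400 μL → factor 4400/220 = 20
Step 3: 2.65 mL + 3900 μL = 6.55 mL total → factor 6.55/2.65 = 2.4717
Step 4: 0.5 mL + 9.5 mL = 10 mL total → factor 10/0.5 = 20
Step 5: 45-fold → factor 45
Step 6: 85 μL + 13.7 mL = 13785 μL total → factor 13785/85 = 162.18
Overall dilution factor = 5.1231 × 20 × 2.4717 × 20 × 45 × 162.18 = 3.6965 × 10^7
Stock = 8.12 CFU/mL × 3.6965 × 10^7 = 3.00 × 10^8 CFU/mL

3.00 × 10^8 CFU/mL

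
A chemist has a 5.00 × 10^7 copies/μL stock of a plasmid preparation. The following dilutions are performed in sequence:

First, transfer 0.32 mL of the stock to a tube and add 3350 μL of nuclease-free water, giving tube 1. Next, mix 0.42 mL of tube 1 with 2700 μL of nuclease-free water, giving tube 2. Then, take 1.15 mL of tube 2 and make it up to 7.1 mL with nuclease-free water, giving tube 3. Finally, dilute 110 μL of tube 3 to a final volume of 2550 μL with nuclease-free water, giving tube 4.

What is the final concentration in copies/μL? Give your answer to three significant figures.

4.10 × 10^3 copies/μL

Step 1: 0.32 mL + 3350 μL = 3.67 mL total → factor 3.67/0.32 = 11.469
Step 2: 0.42 mL + 2700 μL = 3.12 mL total → factor 3.12/0.42 = 7.4286
Step 3: 1.15 mL brought to 7.1 mL → factor 7.1/1.15 = 6.1739
Step 4: 110 μL brought to 2550 μL → factor 2550/110 = 23.182
Overall dilution factor = 11.469 × 7.4286 × 6.1739 × 23.182 = 12194
Final = 5.00 × 10^7 copies/μL / 12194 = 4.10 × 10^3 copies/μL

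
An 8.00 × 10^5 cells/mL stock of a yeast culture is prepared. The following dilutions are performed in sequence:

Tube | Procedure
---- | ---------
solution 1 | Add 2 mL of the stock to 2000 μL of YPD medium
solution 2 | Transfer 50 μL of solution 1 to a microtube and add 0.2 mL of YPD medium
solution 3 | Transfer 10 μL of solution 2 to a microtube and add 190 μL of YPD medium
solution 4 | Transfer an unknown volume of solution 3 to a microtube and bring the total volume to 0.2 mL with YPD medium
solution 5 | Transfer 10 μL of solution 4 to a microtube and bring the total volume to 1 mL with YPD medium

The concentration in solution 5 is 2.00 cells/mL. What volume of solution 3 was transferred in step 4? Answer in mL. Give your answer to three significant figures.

0.0100 mL

Step 1: 2 mL + 2000 μL = 4 mL total → factor 4/2 = 2
Step 2: 50 μL + 0.2 mL = 250 μL total → factor 250/50 = 5
Step 3: 10 μL + 190 μL = 200 μL total → factor 200/10 = 20
Step 4: v brought to 0.2 mL → factor = 0.2 mL/v
Step 5: 10 μL brought to 1 mL → factor 1000/10 = 100
Product of known-step factors = 20000
Overall factor = 8.00 × 10^5 cells/mL / (2.00 cells/mL) = 4 × 10^5
Step-4 factor = 4 × 10^5 / 20000 = 20
v = 0.2 mL / 20 = 0.0100 mL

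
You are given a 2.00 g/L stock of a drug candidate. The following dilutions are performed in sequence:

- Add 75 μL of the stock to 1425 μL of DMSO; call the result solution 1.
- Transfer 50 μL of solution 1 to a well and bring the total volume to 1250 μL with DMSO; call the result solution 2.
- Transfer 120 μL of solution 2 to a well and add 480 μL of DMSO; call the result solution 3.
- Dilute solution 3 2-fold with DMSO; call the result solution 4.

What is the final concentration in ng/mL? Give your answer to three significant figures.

Step 1: 75 μL + 1425 μL = 1500 μL total → factor 1500/75 = 20
Step 2: 50 μL brought to 1250 μL → factor 1250/50 = 25
Step 3: 120 μL + 480 μL = 600 μL total → factor 600/120 = 5
Step 4: 2-fold → factor 2
Overall dilution factor = 20 × 25 × 5 × 2 = 5000
Final = 2.00 g/L / 5000 = 0.0004000 g/L = 400 ng/mL

400 ng/mL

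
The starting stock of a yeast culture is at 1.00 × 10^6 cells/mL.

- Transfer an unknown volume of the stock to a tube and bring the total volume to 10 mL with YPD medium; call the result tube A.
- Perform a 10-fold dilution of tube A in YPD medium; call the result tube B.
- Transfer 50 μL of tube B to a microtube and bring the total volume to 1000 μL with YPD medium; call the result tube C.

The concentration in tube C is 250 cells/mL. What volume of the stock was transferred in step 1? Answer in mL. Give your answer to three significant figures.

0.500 mL

Step 1: v brought to 10 mL → factor = 10 mL/v
Step 2: 10-fold → factor 10
Step 3: 50 μL brought to 1000 μL → factor 1000/50 = 20
Product of known-step factors = 200
Overall factor = 1.00 × 10^6 cells/mL / (250 cells/mL) = 4000
Step-1 factor = 4000 / 200 = 20
v = 10 mL / 20 = 0.500 mL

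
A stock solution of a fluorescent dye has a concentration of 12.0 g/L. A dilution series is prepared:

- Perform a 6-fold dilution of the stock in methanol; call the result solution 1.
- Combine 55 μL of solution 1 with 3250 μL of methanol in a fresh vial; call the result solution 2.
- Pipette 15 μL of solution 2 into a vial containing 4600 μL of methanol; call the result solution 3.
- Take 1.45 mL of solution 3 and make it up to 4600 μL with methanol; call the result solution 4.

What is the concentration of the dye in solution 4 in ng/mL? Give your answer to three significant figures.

Step 1: 6-fold → factor 6
Step 2: 55 μL + 3250 μL = 3305 μL total → factor 3305/55 = 60.091
Step 3: 15 μL + 4600 μL = 4615 μL total → factor 4615/15 = 307.67
Step 4: 1.45 mL brought to 4600 μL → factor 4.6/1.45 = 3.1724
Overall dilution factor = 6 × 60.091 × 307.67 × 3.1724 = 3.5191 × 10^5
Final = 12.0 g/L / 3.5191 × 10^5 = 3.410 × 10^-5 g/L = 34.1 ng/mL

34.1 ng/mL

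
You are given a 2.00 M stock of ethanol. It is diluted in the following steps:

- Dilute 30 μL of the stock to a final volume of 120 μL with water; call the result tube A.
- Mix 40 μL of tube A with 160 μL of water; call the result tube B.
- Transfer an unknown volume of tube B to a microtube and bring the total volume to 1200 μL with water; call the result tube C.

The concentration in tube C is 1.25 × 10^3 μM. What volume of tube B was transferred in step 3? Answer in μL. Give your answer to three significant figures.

15.0 μL

Step 1: 30 μL brought to 120 μL → factor 120/30 = 4
Step 2: 40 μL + 160 μL = 200 μL total → factor 200/40 = 5
Step 3: v brought to 1200 μL → factor = 1200 μL/v
Product of known-step factors = 20
Overall factor = 2.00 M / (1.25 × 10^3 μM) = 1600
Step-3 factor = 1600 / 20 = 80
v = 1200 μL / 80 = 15.0 μL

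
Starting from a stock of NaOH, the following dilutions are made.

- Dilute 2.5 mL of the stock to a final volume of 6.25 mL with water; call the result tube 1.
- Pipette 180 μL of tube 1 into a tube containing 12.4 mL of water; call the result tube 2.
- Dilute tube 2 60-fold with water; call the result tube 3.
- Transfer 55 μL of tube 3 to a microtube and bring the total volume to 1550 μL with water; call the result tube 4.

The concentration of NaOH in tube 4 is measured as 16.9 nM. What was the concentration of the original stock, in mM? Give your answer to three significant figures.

Step 1: 2.5 mL brought to 6.25 mL → factor 6.25/2.5 = 2.5
Step 2: 180 μL + 12.4 mL = 12580 μL total → factor 12580/180 = 69.889
Step 3: 60-fold → factor 60
Step 4: 55 μL brought to 1550 μL → factor 1550/55 = 28.182
Overall dilution factor = 2.5 × 69.889 × 60 × 28.182 = 2.9544 × 10^5
Stock = 16.9 nM × 2.9544 × 10^5 = 4.993 × 10^6 nM = 4.99 mM

4.99 mM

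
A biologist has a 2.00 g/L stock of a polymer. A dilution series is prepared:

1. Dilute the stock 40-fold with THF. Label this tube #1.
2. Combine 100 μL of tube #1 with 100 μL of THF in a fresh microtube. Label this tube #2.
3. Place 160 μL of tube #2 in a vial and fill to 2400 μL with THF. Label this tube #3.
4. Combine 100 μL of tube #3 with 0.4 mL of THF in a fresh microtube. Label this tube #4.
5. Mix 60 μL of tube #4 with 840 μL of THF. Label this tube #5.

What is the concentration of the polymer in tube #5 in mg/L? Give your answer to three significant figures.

0.0222 mg/L

Step 1: 40-fold → factor 40
Step 2: 100 μL + 100 μL = 200 μL total → factor 200/100 = 2
Step 3: 160 μL brought to 2400 μL → factor 2400/160 = 15
Step 4: 100 μL + 0.4 mL = 500 μL total → factor 500/100 = 5
Step 5: 60 μL + 840 μL = 900 μL total → factor 900/60 = 15
Overall dilution factor = 40 × 2 × 15 × 5 × 15 = 90000
Final = 2.00 g/L / 90000 = 2.222 × 10^-5 g/L = 0.0222 mg/L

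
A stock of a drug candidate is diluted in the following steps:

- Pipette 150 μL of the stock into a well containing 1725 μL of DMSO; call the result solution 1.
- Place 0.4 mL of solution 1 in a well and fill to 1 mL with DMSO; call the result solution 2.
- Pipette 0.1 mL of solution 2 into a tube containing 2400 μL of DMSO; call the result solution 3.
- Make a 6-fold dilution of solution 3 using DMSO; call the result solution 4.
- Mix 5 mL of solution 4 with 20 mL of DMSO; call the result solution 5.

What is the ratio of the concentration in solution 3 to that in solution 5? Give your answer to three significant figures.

30.0

Step 1: 150 μL + 1725 μL = 1875 μL total → factor 1875/150 = 12.5
Step 2: 0.4 mL brought to 1 mL → factor 1/0.4 = 2.5
Step 3: 0.1 mL + 2400 μL = 2.5 mL total → factor 2.5/0.1 = 25
Step 4: 6-fold → factor 6
Step 5: 5 mL + 20 mL = 25 mL total → factor 25/5 = 5
Dilution factor to solution 3 = 781.25; to solution 5 = 23438
[solution 3]/[solution 5] = (factor to solution 5)/(factor to solution 3) = 23438/781.25 = 30.0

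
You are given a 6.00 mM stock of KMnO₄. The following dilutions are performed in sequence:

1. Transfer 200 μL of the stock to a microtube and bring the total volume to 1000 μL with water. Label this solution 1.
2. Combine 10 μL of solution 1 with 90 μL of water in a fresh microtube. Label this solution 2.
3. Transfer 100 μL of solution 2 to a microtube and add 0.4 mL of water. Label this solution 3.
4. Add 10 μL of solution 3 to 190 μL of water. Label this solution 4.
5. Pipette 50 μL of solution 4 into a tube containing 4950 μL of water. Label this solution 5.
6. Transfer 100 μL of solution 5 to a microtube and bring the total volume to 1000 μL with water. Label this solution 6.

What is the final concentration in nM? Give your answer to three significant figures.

Step 1: 200 μL brought to 1000 μL → factor 1000/200 = 5
Step 2: 10 μL + 90 μL = 100 μL total → factor 100/10 = 10
Step 3: 100 μL + 0.4 mL = 500 μL total → factor 500/100 = 5
Step 4: 10 μL + 190 μL = 200 μL total → factor 200/10 = 20
Step 5: 50 μL + 4950 μL = 5000 μL total → factor 5000/50 = 100
Step 6: 100 μL brought to 1000 μL → factor 1000/100 = 10
Overall dilution factor = 5 × 10 × 5 × 20 × 100 × 10 = 5 × 10^6
Final = 6.00 mM / 5 × 10^6 = 1.200 × 10^-6 mM = 1.20 nM

1.20 nM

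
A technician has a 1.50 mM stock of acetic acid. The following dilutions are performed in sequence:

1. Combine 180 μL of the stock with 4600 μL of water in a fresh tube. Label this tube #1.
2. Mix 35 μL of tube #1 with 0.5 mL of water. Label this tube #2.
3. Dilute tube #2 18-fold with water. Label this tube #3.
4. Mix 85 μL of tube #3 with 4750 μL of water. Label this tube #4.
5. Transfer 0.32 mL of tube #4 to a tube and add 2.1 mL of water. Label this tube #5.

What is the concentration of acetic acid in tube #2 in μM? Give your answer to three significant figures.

Step 1: 180 μL + 4600 μL = 4780 μL total → factor 4780/180 = 26.556
Step 2: 35 μL + 0.5 mL = 535 μL total → factor 535/35 = 15.286
Dilution factor through tube #2 = 26.556 × 15.286 = 405.92
[tube #2] = 1.50 mM / 405.92 = 0.003695 mM = 3.70 μM

3.70 μM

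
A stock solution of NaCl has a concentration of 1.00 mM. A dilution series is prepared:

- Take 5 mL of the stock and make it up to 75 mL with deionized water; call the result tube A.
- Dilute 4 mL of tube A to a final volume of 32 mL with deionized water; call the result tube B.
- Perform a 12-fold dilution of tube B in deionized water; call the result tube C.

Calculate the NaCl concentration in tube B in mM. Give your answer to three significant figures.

Step 1: 5 mL brought to 75 mL → factor 75/5 = 15
Step 2: 4 mL brought to 32 mL → factor 32/4 = 8
Dilution factor through tube B = 15 × 8 = 120
[tube B] = 1.00 mM / 120 = 0.00833 mM

0.00833 mM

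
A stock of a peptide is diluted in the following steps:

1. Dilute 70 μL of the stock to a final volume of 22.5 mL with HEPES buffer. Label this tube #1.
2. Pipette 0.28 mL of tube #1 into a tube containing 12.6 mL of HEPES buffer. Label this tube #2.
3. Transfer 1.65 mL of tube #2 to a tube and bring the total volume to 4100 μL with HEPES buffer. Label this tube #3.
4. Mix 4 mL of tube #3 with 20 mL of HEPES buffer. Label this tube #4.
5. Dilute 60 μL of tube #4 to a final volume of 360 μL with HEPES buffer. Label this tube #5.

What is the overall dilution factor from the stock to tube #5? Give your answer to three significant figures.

Step 1: 70 μL brought to 22.5 mL → factor 22500/70 = 321.43
Step 2: 0.28 mL + 12.6 mL = 12.88 mL total → factor 12.88/0.28 = 46
Step 3: 1.65 mL brought to 4100 μL → factor 4.1/1.65 = 2.4848
Step 4: 4 mL + 20 mL = 24 mL total → factor 24/4 = 6
Step 5: 60 μL brought to 360 μL → factor 360/60 = 6
Overall dilution factor = 321.43 × 46 × 2.4848 × 6 × 6 = 1.3226 × 10^6

1.32 × 10^6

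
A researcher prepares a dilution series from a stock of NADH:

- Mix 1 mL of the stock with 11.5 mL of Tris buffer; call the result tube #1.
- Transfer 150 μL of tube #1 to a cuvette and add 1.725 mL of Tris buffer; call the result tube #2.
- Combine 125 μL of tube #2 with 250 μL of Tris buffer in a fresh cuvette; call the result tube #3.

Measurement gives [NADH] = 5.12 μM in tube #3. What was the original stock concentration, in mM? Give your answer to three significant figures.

2.40 mM

Step 1: 1 mL + 11.5 mL = 12.5 mL total → factor 12.5/1 = 12.5
Step 2: 150 μL + 1.725 mL = 1875 μL total → factor 1875/150 = 12.5
Step 3: 125 μL + 250 μL = 375 μL total → factor 375/125 = 3
Overall dilution factor = 12.5 × 12.5 × 3 = 468.75
Stock = 5.12 μM × 468.75 = 2400 μM = 2.40 mM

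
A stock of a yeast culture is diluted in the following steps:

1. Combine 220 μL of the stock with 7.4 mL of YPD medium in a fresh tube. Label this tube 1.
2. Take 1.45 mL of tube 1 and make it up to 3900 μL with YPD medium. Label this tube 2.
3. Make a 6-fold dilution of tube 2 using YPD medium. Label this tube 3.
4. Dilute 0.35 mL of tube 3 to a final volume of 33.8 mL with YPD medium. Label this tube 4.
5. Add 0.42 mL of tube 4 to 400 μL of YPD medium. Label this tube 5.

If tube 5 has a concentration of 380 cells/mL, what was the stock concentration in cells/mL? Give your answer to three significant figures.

4.00 × 10^7 cells/mL

Step 1: 220 μL + 7.4 mL = 7620 μL total → factor 7620/220 = 34.636
Step 2: 1.45 mL brought to 3900 μL → factor 3.9/1.45 = 2.6897
Step 3: 6-fold → factor 6
Step 4: 0.35 mL brought to 33.8 mL → factor 33.8/0.35 = 96.571
Step 5: 0.42 mL + 400 μL = 0.82 mL total → factor 0.82/0.42 = 1.9524
Overall dilution factor = 34.636 × 2.6897 × 6 × 96.571 × 1.9524 = 1.0539 × 10^5
Stock = 380 cells/mL × 1.0539 × 10^5 = 4.00 × 10^7 cells/mL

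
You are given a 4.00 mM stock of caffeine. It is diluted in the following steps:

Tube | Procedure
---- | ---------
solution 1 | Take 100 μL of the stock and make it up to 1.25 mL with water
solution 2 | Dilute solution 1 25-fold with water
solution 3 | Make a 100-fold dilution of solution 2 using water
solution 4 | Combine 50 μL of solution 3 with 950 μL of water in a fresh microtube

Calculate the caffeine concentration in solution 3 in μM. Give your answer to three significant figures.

Step 1: 100 μL brought to 1.25 mL → factor 1250/100 = 12.5
Step 2: 25-fold → factor 25
Step 3: 100-fold → factor 100
Dilution factor through solution 3 = 12.5 × 25 × 100 = 31250
[solution 3] = 4.00 mM / 31250 = 0.0001280 mM = 0.128 μM

0.128 μM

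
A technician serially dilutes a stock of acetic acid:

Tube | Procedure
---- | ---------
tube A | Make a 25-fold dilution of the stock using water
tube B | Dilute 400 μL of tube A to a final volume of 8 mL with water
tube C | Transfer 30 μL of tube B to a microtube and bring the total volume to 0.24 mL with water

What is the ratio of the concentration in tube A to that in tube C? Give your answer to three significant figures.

Step 1: 25-fold → factor 25
Step 2: 400 μL brought to 8 mL → factor 8000/400 = 20
Step 3: 30 μL brought to 0.24 mL → factor 240/30 = 8
Dilution factor to tube A = 25; to tube C = 4000
[tube A]/[tube C] = (factor to tube C)/(factor to tube A) = 4000/25 = 160

160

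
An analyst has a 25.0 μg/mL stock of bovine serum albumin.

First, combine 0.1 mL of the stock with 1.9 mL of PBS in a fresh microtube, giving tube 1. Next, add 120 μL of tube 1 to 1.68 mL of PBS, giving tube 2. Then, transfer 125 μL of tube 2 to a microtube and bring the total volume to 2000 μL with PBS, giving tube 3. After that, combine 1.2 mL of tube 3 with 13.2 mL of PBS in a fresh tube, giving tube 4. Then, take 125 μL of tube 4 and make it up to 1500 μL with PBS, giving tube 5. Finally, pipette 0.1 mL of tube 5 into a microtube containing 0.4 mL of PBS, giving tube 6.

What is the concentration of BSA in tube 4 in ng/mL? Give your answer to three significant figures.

Step 1: 0.1 mL + 1.9 mL = 2 mL total → factor 2/0.1 = 20
Step 2: 120 μL + 1.68 mL = 1800 μL total → factor 1800/120 = 15
Step 3: 125 μL brought to 2000 μL → factor 2000/125 = 16
Step 4: 1.2 mL + 13.2 mL = 14.4 mL total → factor 14.4/1.2 = 12
Dilution factor through tube 4 = 20 × 15 × 16 × 12 = 57600
[tube 4] = 25.0 μg/mL / 57600 = 0.0004340 μg/mL = 0.434 ng/mL

0.434 ng/mL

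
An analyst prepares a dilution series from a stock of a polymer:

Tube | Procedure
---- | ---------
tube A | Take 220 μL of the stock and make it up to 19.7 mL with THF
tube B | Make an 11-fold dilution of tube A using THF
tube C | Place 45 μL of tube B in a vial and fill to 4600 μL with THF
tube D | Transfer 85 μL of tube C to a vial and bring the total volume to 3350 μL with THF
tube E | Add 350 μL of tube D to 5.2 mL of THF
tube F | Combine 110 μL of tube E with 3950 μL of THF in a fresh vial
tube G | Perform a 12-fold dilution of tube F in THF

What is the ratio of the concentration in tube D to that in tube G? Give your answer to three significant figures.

7.02 × 10^3

Step 1: 220 μL brought to 19.7 mL → factor 19700/220 = 89.545
Step 2: 11-fold → factor 11
Step 3: 45 μL brought to 4600 μL → factor 4600/45 = 102.22
Step 4: 85 μL brought to 3350 μL → factor 3350/85 = 39.412
Step 5: 350 μL + 5.2 mL = 5550 μL total → factor 5550/350 = 15.857
Step 6: 110 μL + 3950 μL = 4060 μL total → factor 4060/110 = 36.909
Step 7: 12-fold → factor 12
Dilution factor to tube D = 3.9683 × 10^6; to tube G = 2.7871 × 10^10
[tube D]/[tube G] = (factor to tube G)/(factor to tube D) = 2.7871 × 10^10/3.9683 × 10^6 = 7.02 × 10^3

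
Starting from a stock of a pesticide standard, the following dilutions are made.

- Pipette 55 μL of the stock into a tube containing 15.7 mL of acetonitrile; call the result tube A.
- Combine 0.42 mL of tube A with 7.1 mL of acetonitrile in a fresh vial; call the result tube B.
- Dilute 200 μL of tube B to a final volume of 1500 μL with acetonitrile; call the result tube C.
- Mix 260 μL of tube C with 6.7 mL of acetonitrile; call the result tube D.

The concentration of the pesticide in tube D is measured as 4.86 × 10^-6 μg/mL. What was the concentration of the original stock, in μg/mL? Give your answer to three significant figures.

5.00 μg/mL

Step 1: 55 μL + 15.7 mL = 15755 μL total → factor 15755/55 = 286.45
Step 2: 0.42 mL + 7.1 mL = 7.52 mL total → factor 7.52/0.42 = 17.905
Step 3: 200 μL brought to 1500 μL → factor 1500/200 = 7.5
Step 4: 260 μL + 6.7 mL = 6960 μL total → factor 6960/260 = 26.769
Overall dilution factor = 286.45 × 17.905 × 7.5 × 26.769 = 1.0297 × 10^6
Stock = 4.86 × 10^-6 μg/mL × 1.0297 × 10^6 = 5.00 μg/mL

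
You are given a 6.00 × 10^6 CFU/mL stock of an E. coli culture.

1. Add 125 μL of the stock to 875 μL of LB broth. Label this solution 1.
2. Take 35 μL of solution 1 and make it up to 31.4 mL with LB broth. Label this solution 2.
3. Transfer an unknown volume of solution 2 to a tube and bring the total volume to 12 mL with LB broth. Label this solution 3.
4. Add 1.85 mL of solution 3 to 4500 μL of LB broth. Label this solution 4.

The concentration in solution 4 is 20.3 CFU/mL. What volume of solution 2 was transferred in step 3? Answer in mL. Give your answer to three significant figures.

1.00 mL

Step 1: 125 μL + 875 μL = 1000 μL total → factor 1000/125 = 8
Step 2: 35 μL brought to 31.4 mL → factor 31400/35 = 897.14
Step 3: v brought to 12 mL → factor = 12 mL/v
Step 4: 1.85 mL + 4500 μL = 6.35 mL total → factor 6.35/1.85 = 3.4324
Product of known-step factors = 24635
Overall factor = 6.00 × 10^6 CFU/mL / (20.3 CFU/mL) = 2.9557 × 10^5
Step-3 factor = 2.9557 × 10^5 / 24635 = 11.998
v = 12 mL / 11.998 = 1.00 mL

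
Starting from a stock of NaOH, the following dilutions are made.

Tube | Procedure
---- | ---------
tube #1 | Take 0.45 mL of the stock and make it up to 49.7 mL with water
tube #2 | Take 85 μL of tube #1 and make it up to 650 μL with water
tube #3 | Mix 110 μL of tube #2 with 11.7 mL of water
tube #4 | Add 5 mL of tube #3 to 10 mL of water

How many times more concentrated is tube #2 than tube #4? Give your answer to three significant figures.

322

Step 1: 0.45 mL brought to 49.7 mL → factor 49.7/0.45 = 110.44
Step 2: 85 μL brought to 650 μL → factor 650/85 = 7.6471
Step 3: 110 μL + 11.7 mL = 11810 μL total → factor 11810/110 = 107.36
Step 4: 5 mL + 10 mL = 15 mL total → factor 15/5 = 3
Dilution factor to tube #2 = 844.58; to tube #4 = 2.7203 × 10^5
[tube #2]/[tube #4] = (factor to tube #4)/(factor to tube #2) = 2.7203 × 10^5/844.58 = 322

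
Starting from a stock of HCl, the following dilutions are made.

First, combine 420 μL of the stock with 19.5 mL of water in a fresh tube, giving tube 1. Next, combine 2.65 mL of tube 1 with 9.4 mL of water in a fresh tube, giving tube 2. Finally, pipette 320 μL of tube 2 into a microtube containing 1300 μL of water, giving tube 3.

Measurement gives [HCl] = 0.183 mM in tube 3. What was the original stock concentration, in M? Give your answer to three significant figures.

Step 1: 420 μL + 19.5 mL = 19920 μL total → factor 19920/420 = 47.429
Step 2: 2.65 mL + 9.4 mL = 12.05 mL total → factor 12.05/2.65 = 4.5472
Step 3: 320 μL + 1300 μL = 1620 μL total → factor 1620/320 = 5.0625
Overall dilution factor = 47.429 × 4.5472 × 5.0625 = 1091.8
Stock = 0.183 mM × 1091.8 = 199.8 mM = 0.200 M

0.200 M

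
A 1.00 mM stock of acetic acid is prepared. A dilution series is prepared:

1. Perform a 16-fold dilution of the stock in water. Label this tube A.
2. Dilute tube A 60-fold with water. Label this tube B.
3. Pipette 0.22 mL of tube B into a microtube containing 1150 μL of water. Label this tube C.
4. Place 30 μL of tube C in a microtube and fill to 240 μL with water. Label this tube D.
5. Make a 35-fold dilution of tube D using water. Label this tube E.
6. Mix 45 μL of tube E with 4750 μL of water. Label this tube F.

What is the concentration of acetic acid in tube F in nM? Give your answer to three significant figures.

0.00561 nM

Step 1: 16-fold → factor 16
Step 2: 60-fold → factor 60
Step 3: 0.22 mL + 1150 μL = 1.37 mL total → factor 1.37/0.22 = 6.2273
Step 4: 30 μL brought to 240 μL → factor 240/30 = 8
Step 5: 35-fold → factor 35
Step 6: 45 μL + 4750 μL = 4795 μL total → factor 4795/45 = 106.56
Overall dilution factor = 16 × 60 × 6.2273 × 8 × 35 × 106.56 = 1.7836 × 10^8
Final = 1.00 mM / 1.7836 × 10^8 = 5.607 × 10^-9 mM = 0.00561 nM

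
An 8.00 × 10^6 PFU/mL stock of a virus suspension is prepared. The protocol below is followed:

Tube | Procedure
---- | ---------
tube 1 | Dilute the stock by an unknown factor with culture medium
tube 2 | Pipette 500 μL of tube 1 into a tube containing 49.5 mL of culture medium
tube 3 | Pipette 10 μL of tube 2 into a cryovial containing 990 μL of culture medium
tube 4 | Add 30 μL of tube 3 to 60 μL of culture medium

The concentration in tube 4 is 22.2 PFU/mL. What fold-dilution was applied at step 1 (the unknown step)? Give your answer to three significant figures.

Step 1: unknown factor x
Step 2: 500 μL + 49.5 mL = 50000 μL total → factor 50000/500 = 100
Step 3: 10 μL + 990 μL = 1000 μL total → factor 1000/10 = 100
Step 4: 30 μL + 60 μL = 90 μL total → factor 90/30 = 3
Product of known-step factors = 30000
Overall factor = 8.00 × 10^6 PFU/mL / (22.2 PFU/mL) = 3.6036 × 10^5
x = 3.6036 × 10^5 / 30000 = 12.0

12.0-fold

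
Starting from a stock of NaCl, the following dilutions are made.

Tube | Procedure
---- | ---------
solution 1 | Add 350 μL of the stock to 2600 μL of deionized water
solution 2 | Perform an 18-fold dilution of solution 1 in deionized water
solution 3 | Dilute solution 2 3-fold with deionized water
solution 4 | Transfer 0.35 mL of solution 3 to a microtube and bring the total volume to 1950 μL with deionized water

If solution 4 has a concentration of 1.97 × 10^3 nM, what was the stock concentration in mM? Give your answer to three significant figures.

Step 1: 350 μL + 2600 μL = 2950 μL total → factor 2950/350 = 8.4286
Step 2: 18-fold → factor 18
Step 3: 3-fold → factor 3
Step 4: 0.35 mL brought to 1950 μL → factor 1.95/0.35 = 5.5714
Overall dilution factor = 8.4286 × 18 × 3 × 5.5714 = 2535.8
Stock = 1.97 × 10^3 nM × 2535.8 = 4.996 × 10^6 nM = 5.00 mM

5.00 mM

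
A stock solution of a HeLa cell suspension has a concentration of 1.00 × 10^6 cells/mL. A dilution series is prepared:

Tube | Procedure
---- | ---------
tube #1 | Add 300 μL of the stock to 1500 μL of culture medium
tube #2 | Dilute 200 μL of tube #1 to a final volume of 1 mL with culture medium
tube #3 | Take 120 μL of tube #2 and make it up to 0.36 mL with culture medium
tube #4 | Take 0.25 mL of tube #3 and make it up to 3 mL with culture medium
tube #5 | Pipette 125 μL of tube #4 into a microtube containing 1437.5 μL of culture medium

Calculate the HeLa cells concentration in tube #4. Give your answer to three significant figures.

Step 1: 300 μL + 1500 μL = 1800 μL total → factor 1800/300 = 6
Step 2: 200 μL brought to 1 mL → factor 1000/200 = 5
Step 3: 120 μL brought to 0.36 mL → factor 360/120 = 3
Step 4: 0.25 mL brought to 3 mL → factor 3/0.25 = 12
Dilution factor through tube #4 = 6 × 5 × 3 × 12 = 1080
[tube #4] = 1.00 × 10^6 cells/mL / 1080 = 926 cells/mL

926 cells/mL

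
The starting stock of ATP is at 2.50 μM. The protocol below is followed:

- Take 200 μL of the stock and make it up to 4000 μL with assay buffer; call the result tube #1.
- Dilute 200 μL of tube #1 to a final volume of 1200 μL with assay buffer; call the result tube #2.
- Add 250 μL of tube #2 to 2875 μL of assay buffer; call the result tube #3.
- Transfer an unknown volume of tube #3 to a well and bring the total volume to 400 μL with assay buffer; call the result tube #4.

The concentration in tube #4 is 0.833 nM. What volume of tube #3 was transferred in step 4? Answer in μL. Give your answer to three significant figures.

200 μL

Step 1: 200 μL brought to 4000 μL → factor 4000/200 = 20
Step 2: 200 μL brought to 1200 μL → factor 1200/200 = 6
Step 3: 250 μL + 2875 μL = 3125 μL total → factor 3125/250 = 12.5
Step 4: v brought to 400 μL → factor = 400 μL/v
Product of known-step factors = 1500
Overall factor = 2.50 μM / (0.833 nM) = 3001.2
Step-4 factor = 3001.2 / 1500 = 2.0008
v = 400 μL / 2.0008 = 200 μL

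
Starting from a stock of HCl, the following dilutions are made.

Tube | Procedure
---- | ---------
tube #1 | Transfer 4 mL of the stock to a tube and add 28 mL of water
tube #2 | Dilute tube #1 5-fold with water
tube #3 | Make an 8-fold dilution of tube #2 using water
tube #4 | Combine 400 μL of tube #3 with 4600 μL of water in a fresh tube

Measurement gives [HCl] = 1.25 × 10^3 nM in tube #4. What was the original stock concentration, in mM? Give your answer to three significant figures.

5.00 mM

Step 1: 4 mL + 28 mL = 32 mL total → factor 32/4 = 8
Step 2: 5-fold → factor 5
Step 3: 8-fold → factor 8
Step 4: 400 μL + 4600 μL = 5000 μL total → factor 5000/400 = 12.5
Overall dilution factor = 8 × 5 × 8 × 12.5 = 4000
Stock = 1.25 × 10^3 nM × 4000 = 5.000 × 10^6 nM = 5.00 mM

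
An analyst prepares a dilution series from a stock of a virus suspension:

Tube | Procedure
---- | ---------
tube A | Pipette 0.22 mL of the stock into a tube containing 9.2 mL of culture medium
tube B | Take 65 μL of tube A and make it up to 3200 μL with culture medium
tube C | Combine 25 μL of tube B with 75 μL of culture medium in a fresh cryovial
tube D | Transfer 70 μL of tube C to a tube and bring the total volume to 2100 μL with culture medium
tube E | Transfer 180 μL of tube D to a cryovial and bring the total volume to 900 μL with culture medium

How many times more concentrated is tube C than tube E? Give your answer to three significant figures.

150

Step 1: 0.22 mL + 9.2 mL = 9.42 mL total → factor 9.42/0.22 = 42.818
Step 2: 65 μL brought to 3200 μL → factor 3200/65 = 49.231
Step 3: 25 μL + 75 μL = 100 μL total → factor 100/25 = 4
Step 4: 70 μL brought to 2100 μL → factor 2100/70 = 30
Step 5: 180 μL brought to 900 μL → factor 900/180 = 5
Dilution factor to tube C = 8431.9; to tube E = 1.2648 × 10^6
[tube C]/[tube E] = (factor to tube E)/(factor to tube C) = 1.2648 × 10^6/8431.9 = 150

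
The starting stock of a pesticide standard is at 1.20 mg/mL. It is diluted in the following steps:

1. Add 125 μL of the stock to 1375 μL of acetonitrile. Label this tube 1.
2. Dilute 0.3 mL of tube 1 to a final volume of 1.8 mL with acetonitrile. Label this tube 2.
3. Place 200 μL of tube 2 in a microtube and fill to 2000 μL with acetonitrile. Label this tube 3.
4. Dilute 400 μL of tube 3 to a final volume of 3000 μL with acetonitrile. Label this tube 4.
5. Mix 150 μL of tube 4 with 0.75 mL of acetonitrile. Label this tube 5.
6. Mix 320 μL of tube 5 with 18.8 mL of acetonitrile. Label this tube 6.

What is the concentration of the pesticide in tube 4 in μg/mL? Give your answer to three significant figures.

Step 1: 125 μL + 1375 μL = 1500 μL total → factor 1500/125 = 12
Step 2: 0.3 mL brought to 1.8 mL → factor 1.8/0.3 = 6
Step 3: 200 μL brought to 2000 μL → factor 2000/200 = 10
Step 4: 400 μL brought to 3000 μL → factor 3000/400 = 7.5
Dilution factor through tube 4 = 12 × 6 × 10 × 7.5 = 5400
[tube 4] = 1.20 mg/mL / 5400 = 0.0002222 mg/mL = 0.222 μg/mL

0.222 μg/mL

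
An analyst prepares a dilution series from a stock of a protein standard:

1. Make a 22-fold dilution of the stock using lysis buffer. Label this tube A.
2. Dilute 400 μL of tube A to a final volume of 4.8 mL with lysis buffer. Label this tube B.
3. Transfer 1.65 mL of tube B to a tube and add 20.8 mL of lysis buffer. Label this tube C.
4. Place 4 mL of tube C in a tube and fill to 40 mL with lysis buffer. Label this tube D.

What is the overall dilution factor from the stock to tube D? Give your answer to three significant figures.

Step 1: 22-fold → factor 22
Step 2: 400 μL brought to 4.8 mL → factor 4800/400 = 12
Step 3: 1.65 mL + 20.8 mL = 22.45 mL total → factor 22.45/1.65 = 13.606
Step 4: 4 mL brought to 40 mL → factor 40/4 = 10
Overall dilution factor = 22 × 12 × 13.606 × 10 = 35920

3.59 × 10^4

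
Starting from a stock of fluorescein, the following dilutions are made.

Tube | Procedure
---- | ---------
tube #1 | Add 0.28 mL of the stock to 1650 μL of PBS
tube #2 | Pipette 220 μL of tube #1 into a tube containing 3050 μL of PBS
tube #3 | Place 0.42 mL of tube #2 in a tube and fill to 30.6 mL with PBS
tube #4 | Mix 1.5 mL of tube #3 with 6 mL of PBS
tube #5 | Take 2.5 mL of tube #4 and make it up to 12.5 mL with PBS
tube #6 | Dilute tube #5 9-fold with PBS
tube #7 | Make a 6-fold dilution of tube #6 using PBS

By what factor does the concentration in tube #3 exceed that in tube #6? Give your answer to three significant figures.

Step 1: 0.28 mL + 1650 μL = 1.93 mL total → factor 1.93/0.28 = 6.8929
Step 2: 220 μL + 3050 μL = 3270 μL total → factor 3270/220 = 14.864
Step 3: 0.42 mL brought to 30.6 mL → factor 30.6/0.42 = 72.857
Step 4: 1.5 mL + 6 mL = 7.5 mL total → factor 7.5/1.5 = 5
Step 5: 2.5 mL brought to 12.5 mL → factor 12.5/2.5 = 5
Step 6: 9-fold → factor 9
Dilution factor to tube #3 = 7464.4; to tube #6 = 1.6795 × 10^6
[tube #3]/[tube #6] = (factor to tube #6)/(factor to tube #3) = 1.6795 × 10^6/7464.4 = 225

225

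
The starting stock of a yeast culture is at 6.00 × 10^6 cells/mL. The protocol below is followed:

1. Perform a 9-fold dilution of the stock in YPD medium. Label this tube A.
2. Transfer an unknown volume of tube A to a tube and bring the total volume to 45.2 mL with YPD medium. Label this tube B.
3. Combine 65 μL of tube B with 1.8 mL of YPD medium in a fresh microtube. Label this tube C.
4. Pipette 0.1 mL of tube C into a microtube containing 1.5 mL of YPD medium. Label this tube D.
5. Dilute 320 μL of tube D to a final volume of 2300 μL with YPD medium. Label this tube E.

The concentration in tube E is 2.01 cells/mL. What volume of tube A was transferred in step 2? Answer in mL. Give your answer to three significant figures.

0.450 mL

Step 1: 9-fold → factor 9
Step 2: v brought to 45.2 mL → factor = 45.2 mL/v
Step 3: 65 μL + 1.8 mL = 1865 μL total → factor 1865/65 = 28.692
Step 4: 0.1 mL + 1.5 mL = 1.6 mL total → factor 1.6/0.1 = 16
Step 5: 320 μL brought to 2300 μL → factor 2300/320 = 7.1875
Product of known-step factors = 29697
Overall factor = 6.00 × 10^6 cells/mL / (2.01 cells/mL) = 2.9851 × 10^6
Step-2 factor = 2.9851 × 10^6 / 29697 = 100.52
v = 45.2 mL / 100.52 = 0.450 mL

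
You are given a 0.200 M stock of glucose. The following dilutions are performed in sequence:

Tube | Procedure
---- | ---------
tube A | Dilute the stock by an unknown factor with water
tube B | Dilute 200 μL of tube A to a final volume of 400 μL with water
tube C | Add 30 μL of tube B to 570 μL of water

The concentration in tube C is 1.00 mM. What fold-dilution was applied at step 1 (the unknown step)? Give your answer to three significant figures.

Step 1: unknown factor x
Step 2: 200 μL brought to 400 μL → factor 400/200 = 2
Step 3: 30 μL + 570 μL = 600 μL total → factor 600/30 = 20
Product of known-step factors = 40
Overall factor = 0.200 M / (1.00 mM) = 200
x = 200 / 40 = 5.00

5.00-fold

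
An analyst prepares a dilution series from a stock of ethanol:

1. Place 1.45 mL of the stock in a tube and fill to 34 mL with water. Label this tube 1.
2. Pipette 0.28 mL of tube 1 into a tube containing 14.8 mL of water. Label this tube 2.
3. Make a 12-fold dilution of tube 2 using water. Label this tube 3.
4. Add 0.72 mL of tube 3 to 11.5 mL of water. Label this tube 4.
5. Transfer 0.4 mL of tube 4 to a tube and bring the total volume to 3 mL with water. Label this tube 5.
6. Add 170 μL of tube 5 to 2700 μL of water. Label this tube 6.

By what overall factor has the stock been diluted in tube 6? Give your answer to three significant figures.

Step 1: 1.45 mL brought to 34 mL → factor 34/1.45 = 23.448
Step 2: 0.28 mL + 14.8 mL = 15.08 mL total → factor 15.08/0.28 = 53.857
Step 3: 12-fold → factor 12
Step 4: 0.72 mL + 11.5 mL = 12.22 mL total → factor 12.22/0.72 = 16.972
Step 5: 0.4 mL brought to 3 mL → factor 3/0.4 = 7.5
Step 6: 170 μL + 2700 μL = 2870 μL total → factor 2870/170 = 16.882
Overall dilution factor = 23.448 × 53.857 × 12 × 16.972 × 7.5 × 16.882 = 3.2566 × 10^7

3.26 × 10^7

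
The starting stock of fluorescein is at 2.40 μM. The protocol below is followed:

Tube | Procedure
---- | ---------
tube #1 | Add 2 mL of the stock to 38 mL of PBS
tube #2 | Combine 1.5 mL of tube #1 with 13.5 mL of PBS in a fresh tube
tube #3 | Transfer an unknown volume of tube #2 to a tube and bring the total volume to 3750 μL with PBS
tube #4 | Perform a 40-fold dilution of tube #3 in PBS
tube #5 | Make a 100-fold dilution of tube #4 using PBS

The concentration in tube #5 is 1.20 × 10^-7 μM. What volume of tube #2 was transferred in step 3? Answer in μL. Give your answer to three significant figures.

150 μL

Step 1: 2 mL + 38 mL = 40 mL total → factor 40/2 = 20
Step 2: 1.5 mL + 13.5 mL = 15 mL total → factor 15/1.5 = 10
Step 3: v brought to 3750 μL → factor = 3750 μL/v
Step 4: 40-fold → factor 40
Step 5: 100-fold → factor 100
Product of known-step factors = 8 × 10^5
Overall factor = 2.40 μM / (1.20 × 10^-7 μM) = 2 × 10^7
Step-3 factor = 2 × 10^7 / 8 × 10^5 = 25
v = 3750 μL / 25 = 150 μL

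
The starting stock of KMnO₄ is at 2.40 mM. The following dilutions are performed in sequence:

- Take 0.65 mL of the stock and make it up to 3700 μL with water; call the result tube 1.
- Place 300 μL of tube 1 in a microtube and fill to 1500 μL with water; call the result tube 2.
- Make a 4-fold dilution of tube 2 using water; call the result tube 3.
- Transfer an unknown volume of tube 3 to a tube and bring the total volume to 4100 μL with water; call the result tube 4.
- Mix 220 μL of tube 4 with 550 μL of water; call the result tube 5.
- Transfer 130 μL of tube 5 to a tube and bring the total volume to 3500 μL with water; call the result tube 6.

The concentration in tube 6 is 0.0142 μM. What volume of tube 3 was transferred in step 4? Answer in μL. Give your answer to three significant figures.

Step 1: 0.65 mL brought to 3700 μL → factor 3.7/0.65 = 5.6923
Step 2: 300 μL brought to 1500 μL → factor 1500/300 = 5
Step 3: 4-fold → factor 4
Step 4: v brought to 4100 μL → factor = 4100 μL/v
Step 5: 220 μL + 550 μL = 770 μL total → factor 770/220 = 3.5
Step 6: 130 μL brought to 3500 μL → factor 3500/130 = 26.923
Product of known-step factors = 10728
Overall factor = 2.40 mM / (0.0142 μM) = 1.6901 × 10^5
Step-4 factor = 1.6901 × 10^5 / 10728 = 15.755
v = 4100 μL / 15.755 = 260 μL

260 μL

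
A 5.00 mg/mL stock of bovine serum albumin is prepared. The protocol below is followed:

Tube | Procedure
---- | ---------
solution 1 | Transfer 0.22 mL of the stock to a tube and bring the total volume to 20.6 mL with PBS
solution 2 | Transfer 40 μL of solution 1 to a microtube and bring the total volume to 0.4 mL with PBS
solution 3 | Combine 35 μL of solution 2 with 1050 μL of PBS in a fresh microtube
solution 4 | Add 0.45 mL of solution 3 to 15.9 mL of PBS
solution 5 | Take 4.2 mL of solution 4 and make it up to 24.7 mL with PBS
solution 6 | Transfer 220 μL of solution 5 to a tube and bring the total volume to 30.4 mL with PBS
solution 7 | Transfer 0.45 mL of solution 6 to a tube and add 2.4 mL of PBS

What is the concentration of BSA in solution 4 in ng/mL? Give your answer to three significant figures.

Step 1: 0.22 mL brought to 20.6 mL → factor 20.6/0.22 = 93.636
Step 2: 40 μL brought to 0.4 mL → factor 400/40 = 10
Step 3: 35 μL + 1050 μL = 1085 μL total → factor 1085/35 = 31
Step 4: 0.45 mL + 15.9 mL = 16.35 mL total → factor 16.35/0.45 = 36.333
Dilution factor through solution 4 = 93.636 × 10 × 31 × 36.333 = 1.0547 × 10^6
[solution 4] = 5.00 mg/mL / 1.0547 × 10^6 = 4.741 × 10^-6 mg/mL = 4.74 ng/mL

4.74 ng/mL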